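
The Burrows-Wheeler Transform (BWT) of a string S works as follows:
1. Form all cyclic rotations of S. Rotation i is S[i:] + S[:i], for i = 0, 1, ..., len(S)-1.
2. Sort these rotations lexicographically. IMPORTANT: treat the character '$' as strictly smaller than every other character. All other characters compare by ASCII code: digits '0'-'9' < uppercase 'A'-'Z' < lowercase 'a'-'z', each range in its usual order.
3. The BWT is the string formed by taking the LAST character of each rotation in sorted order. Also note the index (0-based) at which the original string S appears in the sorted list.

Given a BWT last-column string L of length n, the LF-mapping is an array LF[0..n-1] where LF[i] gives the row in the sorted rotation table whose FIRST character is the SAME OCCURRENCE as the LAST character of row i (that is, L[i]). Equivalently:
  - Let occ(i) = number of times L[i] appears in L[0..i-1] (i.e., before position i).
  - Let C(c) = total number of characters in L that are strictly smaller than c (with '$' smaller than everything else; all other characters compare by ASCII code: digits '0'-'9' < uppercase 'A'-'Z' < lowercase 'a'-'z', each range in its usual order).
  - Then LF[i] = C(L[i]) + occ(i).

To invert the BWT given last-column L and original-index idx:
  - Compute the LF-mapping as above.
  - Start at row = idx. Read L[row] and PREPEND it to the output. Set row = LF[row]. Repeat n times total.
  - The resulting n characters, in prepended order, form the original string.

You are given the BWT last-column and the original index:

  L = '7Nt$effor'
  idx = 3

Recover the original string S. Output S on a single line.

LF mapping: 1 2 8 0 3 4 5 6 7
Walk LF starting at row 3, prepending L[row]:
  step 1: row=3, L[3]='$', prepend. Next row=LF[3]=0
  step 2: row=0, L[0]='7', prepend. Next row=LF[0]=1
  step 3: row=1, L[1]='N', prepend. Next row=LF[1]=2
  step 4: row=2, L[2]='t', prepend. Next row=LF[2]=8
  step 5: row=8, L[8]='r', prepend. Next row=LF[8]=7
  step 6: row=7, L[7]='o', prepend. Next row=LF[7]=6
  step 7: row=6, L[6]='f', prepend. Next row=LF[6]=5
  step 8: row=5, L[5]='f', prepend. Next row=LF[5]=4
  step 9: row=4, L[4]='e', prepend. Next row=LF[4]=3
Reversed output: effortN7$

Answer: effortN7$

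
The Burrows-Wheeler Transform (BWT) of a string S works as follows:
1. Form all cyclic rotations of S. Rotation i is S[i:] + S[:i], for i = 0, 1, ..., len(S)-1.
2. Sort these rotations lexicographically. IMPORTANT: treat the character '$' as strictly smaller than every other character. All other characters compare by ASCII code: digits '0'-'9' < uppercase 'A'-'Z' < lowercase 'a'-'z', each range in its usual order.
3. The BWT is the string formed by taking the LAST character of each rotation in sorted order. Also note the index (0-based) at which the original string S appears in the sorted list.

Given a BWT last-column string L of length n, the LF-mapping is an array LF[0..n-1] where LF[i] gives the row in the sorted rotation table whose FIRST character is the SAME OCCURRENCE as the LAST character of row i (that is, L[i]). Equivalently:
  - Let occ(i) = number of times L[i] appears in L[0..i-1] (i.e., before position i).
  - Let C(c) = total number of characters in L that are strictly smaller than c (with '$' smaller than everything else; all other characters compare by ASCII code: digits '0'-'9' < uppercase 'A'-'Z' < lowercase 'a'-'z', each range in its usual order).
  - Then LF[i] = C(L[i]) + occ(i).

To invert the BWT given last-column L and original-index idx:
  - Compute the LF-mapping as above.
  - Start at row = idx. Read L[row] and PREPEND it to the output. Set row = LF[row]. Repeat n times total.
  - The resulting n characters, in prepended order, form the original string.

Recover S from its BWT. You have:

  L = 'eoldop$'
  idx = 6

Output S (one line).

Answer: poodle$

Derivation:
LF mapping: 2 4 3 1 5 6 0
Walk LF starting at row 6, prepending L[row]:
  step 1: row=6, L[6]='$', prepend. Next row=LF[6]=0
  step 2: row=0, L[0]='e', prepend. Next row=LF[0]=2
  step 3: row=2, L[2]='l', prepend. Next row=LF[2]=3
  step 4: row=3, L[3]='d', prepend. Next row=LF[3]=1
  step 5: row=1, L[1]='o', prepend. Next row=LF[1]=4
  step 6: row=4, L[4]='o', prepend. Next row=LF[4]=5
  step 7: row=5, L[5]='p', prepend. Next row=LF[5]=6
Reversed output: poodle$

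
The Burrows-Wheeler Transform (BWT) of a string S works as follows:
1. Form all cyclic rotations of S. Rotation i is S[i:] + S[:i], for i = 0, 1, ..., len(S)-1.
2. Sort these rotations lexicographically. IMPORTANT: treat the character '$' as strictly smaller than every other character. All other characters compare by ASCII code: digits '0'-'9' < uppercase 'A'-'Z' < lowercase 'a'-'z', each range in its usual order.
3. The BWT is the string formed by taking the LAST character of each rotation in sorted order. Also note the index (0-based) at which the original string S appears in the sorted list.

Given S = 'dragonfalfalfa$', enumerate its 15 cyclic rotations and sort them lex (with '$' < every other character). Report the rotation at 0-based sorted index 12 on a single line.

All 15 rotations (rotation i = S[i:]+S[:i]):
  rot[0] = dragonfalfalfa$
  rot[1] = ragonfalfalfa$d
  rot[2] = agonfalfalfa$dr
  rot[3] = gonfalfalfa$dra
  rot[4] = onfalfalfa$drag
  rot[5] = nfalfalfa$drago
  rot[6] = falfalfa$dragon
  rot[7] = alfalfa$dragonf
  rot[8] = lfalfa$dragonfa
  rot[9] = falfa$dragonfal
  rot[10] = alfa$dragonfalf
  rot[11] = lfa$dragonfalfa
  rot[12] = fa$dragonfalfal
  rot[13] = a$dragonfalfalf
  rot[14] = $dragonfalfalfa
Sorted (with $ < everything):
  sorted[0] = $dragonfalfalfa
  sorted[1] = a$dragonfalfalf
  sorted[2] = agonfalfalfa$dr
  sorted[3] = alfa$dragonfalf
  sorted[4] = alfalfa$dragonf
  sorted[5] = dragonfalfalfa$
  sorted[6] = fa$dragonfalfal
  sorted[7] = falfa$dragonfal
  sorted[8] = falfalfa$dragon
  sorted[9] = gonfalfalfa$dra
  sorted[10] = lfa$dragonfalfa
  sorted[11] = lfalfa$dragonfa
  sorted[12] = nfalfalfa$drago
  sorted[13] = onfalfalfa$drag
  sorted[14] = ragonfalfalfa$d
sorted[12] = nfalfalfa$drago

Answer: nfalfalfa$drago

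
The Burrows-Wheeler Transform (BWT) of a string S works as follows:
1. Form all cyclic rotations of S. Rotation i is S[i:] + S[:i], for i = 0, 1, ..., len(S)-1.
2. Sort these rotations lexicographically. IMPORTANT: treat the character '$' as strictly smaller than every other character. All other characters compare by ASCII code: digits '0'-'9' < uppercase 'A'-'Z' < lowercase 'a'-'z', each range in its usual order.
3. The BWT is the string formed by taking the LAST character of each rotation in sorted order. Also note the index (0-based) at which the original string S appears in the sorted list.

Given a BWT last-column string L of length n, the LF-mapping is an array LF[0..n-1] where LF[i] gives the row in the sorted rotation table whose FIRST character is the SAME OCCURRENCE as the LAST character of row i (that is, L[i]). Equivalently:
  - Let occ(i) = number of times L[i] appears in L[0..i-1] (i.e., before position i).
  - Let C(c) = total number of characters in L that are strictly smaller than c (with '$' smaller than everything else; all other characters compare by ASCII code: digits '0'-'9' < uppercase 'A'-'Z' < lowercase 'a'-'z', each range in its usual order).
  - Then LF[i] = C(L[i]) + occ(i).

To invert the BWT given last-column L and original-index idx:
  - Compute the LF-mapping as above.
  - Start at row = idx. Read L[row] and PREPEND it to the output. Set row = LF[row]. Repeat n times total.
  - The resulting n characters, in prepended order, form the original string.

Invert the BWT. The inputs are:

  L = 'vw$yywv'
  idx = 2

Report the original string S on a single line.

Answer: vywywv$

Derivation:
LF mapping: 1 3 0 5 6 4 2
Walk LF starting at row 2, prepending L[row]:
  step 1: row=2, L[2]='$', prepend. Next row=LF[2]=0
  step 2: row=0, L[0]='v', prepend. Next row=LF[0]=1
  step 3: row=1, L[1]='w', prepend. Next row=LF[1]=3
  step 4: row=3, L[3]='y', prepend. Next row=LF[3]=5
  step 5: row=5, L[5]='w', prepend. Next row=LF[5]=4
  step 6: row=4, L[4]='y', prepend. Next row=LF[4]=6
  step 7: row=6, L[6]='v', prepend. Next row=LF[6]=2
Reversed output: vywywv$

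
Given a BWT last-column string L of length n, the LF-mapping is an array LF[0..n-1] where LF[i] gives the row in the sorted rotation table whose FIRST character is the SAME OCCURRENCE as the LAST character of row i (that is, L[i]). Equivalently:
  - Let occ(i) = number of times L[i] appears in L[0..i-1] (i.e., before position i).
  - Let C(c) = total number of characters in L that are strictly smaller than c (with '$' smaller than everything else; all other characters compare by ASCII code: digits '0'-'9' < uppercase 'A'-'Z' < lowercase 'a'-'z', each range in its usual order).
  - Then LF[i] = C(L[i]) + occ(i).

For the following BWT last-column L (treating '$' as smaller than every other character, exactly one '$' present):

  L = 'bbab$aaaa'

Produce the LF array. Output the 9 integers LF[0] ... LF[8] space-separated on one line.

Char counts: '$':1, 'a':5, 'b':3
C (first-col start): C('$')=0, C('a')=1, C('b')=6
L[0]='b': occ=0, LF[0]=C('b')+0=6+0=6
L[1]='b': occ=1, LF[1]=C('b')+1=6+1=7
L[2]='a': occ=0, LF[2]=C('a')+0=1+0=1
L[3]='b': occ=2, LF[3]=C('b')+2=6+2=8
L[4]='$': occ=0, LF[4]=C('$')+0=0+0=0
L[5]='a': occ=1, LF[5]=C('a')+1=1+1=2
L[6]='a': occ=2, LF[6]=C('a')+2=1+2=3
L[7]='a': occ=3, LF[7]=C('a')+3=1+3=4
L[8]='a': occ=4, LF[8]=C('a')+4=1+4=5

Answer: 6 7 1 8 0 2 3 4 5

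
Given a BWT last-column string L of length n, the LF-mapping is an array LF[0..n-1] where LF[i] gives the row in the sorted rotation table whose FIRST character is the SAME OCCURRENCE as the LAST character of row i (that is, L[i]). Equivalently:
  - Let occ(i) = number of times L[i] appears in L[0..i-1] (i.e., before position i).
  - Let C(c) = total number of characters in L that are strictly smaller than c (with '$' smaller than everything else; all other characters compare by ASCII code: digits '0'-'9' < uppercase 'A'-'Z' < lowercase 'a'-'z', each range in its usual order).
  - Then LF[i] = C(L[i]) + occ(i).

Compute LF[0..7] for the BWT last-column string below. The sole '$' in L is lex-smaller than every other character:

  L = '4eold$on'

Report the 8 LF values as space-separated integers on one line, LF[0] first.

Char counts: '$':1, '4':1, 'd':1, 'e':1, 'l':1, 'n':1, 'o':2
C (first-col start): C('$')=0, C('4')=1, C('d')=2, C('e')=3, C('l')=4, C('n')=5, C('o')=6
L[0]='4': occ=0, LF[0]=C('4')+0=1+0=1
L[1]='e': occ=0, LF[1]=C('e')+0=3+0=3
L[2]='o': occ=0, LF[2]=C('o')+0=6+0=6
L[3]='l': occ=0, LF[3]=C('l')+0=4+0=4
L[4]='d': occ=0, LF[4]=C('d')+0=2+0=2
L[5]='$': occ=0, LF[5]=C('$')+0=0+0=0
L[6]='o': occ=1, LF[6]=C('o')+1=6+1=7
L[7]='n': occ=0, LF[7]=C('n')+0=5+0=5

Answer: 1 3 6 4 2 0 7 5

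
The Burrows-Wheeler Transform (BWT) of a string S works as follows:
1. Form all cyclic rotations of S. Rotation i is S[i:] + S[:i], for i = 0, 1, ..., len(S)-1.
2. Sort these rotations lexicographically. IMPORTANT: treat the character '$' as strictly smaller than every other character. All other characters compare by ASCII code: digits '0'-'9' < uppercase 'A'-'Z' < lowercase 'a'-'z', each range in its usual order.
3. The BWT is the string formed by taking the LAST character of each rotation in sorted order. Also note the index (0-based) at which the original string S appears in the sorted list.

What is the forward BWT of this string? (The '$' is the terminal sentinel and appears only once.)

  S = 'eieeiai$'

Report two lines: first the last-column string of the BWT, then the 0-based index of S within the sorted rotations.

All 8 rotations (rotation i = S[i:]+S[:i]):
  rot[0] = eieeiai$
  rot[1] = ieeiai$e
  rot[2] = eeiai$ei
  rot[3] = eiai$eie
  rot[4] = iai$eiee
  rot[5] = ai$eieei
  rot[6] = i$eieeia
  rot[7] = $eieeiai
Sorted (with $ < everything):
  sorted[0] = $eieeiai  (last char: 'i')
  sorted[1] = ai$eieei  (last char: 'i')
  sorted[2] = eeiai$ei  (last char: 'i')
  sorted[3] = eiai$eie  (last char: 'e')
  sorted[4] = eieeiai$  (last char: '$')
  sorted[5] = i$eieeia  (last char: 'a')
  sorted[6] = iai$eiee  (last char: 'e')
  sorted[7] = ieeiai$e  (last char: 'e')
Last column: iiie$aee
Original string S is at sorted index 4

Answer: iiie$aee
4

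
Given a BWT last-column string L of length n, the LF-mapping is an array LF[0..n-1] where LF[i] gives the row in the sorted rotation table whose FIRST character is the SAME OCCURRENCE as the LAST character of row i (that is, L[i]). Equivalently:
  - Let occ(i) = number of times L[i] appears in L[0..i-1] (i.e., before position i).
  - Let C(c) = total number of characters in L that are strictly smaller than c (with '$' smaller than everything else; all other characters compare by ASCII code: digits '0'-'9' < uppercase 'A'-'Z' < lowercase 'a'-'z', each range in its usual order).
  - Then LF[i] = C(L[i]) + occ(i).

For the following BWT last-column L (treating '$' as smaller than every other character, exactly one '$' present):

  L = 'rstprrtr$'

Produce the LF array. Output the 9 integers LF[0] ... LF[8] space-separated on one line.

Char counts: '$':1, 'p':1, 'r':4, 's':1, 't':2
C (first-col start): C('$')=0, C('p')=1, C('r')=2, C('s')=6, C('t')=7
L[0]='r': occ=0, LF[0]=C('r')+0=2+0=2
L[1]='s': occ=0, LF[1]=C('s')+0=6+0=6
L[2]='t': occ=0, LF[2]=C('t')+0=7+0=7
L[3]='p': occ=0, LF[3]=C('p')+0=1+0=1
L[4]='r': occ=1, LF[4]=C('r')+1=2+1=3
L[5]='r': occ=2, LF[5]=C('r')+2=2+2=4
L[6]='t': occ=1, LF[6]=C('t')+1=7+1=8
L[7]='r': occ=3, LF[7]=C('r')+3=2+3=5
L[8]='$': occ=0, LF[8]=C('$')+0=0+0=0

Answer: 2 6 7 1 3 4 8 5 0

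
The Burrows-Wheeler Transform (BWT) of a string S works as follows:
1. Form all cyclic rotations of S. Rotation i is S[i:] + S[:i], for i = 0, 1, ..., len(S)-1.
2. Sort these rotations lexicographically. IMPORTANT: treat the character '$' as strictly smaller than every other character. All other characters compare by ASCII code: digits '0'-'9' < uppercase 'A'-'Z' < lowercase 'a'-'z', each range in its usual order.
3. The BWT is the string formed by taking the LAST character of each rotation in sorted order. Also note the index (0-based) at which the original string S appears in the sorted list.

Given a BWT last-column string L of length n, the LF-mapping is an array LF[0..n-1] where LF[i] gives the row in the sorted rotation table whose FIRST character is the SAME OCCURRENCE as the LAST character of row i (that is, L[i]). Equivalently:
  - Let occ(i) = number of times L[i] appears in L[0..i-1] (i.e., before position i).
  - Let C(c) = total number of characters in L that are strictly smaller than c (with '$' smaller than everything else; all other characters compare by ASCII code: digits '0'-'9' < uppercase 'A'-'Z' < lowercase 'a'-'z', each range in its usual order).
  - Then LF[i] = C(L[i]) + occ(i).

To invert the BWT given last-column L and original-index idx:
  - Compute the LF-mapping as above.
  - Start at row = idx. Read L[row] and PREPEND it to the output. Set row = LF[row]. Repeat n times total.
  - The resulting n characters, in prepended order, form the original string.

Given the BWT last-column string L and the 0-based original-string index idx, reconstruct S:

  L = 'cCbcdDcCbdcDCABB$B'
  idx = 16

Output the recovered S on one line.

Answer: dBdDbDCAcBcbBcCCc$

Derivation:
LF mapping: 12 5 10 13 16 8 14 6 11 17 15 9 7 1 2 3 0 4
Walk LF starting at row 16, prepending L[row]:
  step 1: row=16, L[16]='$', prepend. Next row=LF[16]=0
  step 2: row=0, L[0]='c', prepend. Next row=LF[0]=12
  step 3: row=12, L[12]='C', prepend. Next row=LF[12]=7
  step 4: row=7, L[7]='C', prepend. Next row=LF[7]=6
  step 5: row=6, L[6]='c', prepend. Next row=LF[6]=14
  step 6: row=14, L[14]='B', prepend. Next row=LF[14]=2
  step 7: row=2, L[2]='b', prepend. Next row=LF[2]=10
  step 8: row=10, L[10]='c', prepend. Next row=LF[10]=15
  step 9: row=15, L[15]='B', prepend. Next row=LF[15]=3
  step 10: row=3, L[3]='c', prepend. Next row=LF[3]=13
  step 11: row=13, L[13]='A', prepend. Next row=LF[13]=1
  step 12: row=1, L[1]='C', prepend. Next row=LF[1]=5
  step 13: row=5, L[5]='D', prepend. Next row=LF[5]=8
  step 14: row=8, L[8]='b', prepend. Next row=LF[8]=11
  step 15: row=11, L[11]='D', prepend. Next row=LF[11]=9
  step 16: row=9, L[9]='d', prepend. Next row=LF[9]=17
  step 17: row=17, L[17]='B', prepend. Next row=LF[17]=4
  step 18: row=4, L[4]='d', prepend. Next row=LF[4]=16
Reversed output: dBdDbDCAcBcbBcCCc$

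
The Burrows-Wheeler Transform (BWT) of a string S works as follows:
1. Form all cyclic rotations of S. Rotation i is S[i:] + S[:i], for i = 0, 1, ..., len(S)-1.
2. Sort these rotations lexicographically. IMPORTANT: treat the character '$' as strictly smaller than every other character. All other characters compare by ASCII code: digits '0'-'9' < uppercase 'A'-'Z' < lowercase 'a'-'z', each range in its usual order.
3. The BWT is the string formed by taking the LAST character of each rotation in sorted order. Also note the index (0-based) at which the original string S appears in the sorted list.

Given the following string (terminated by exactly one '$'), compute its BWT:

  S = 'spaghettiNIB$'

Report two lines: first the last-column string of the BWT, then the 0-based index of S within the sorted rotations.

Answer: BINiphagts$te
10

Derivation:
All 13 rotations (rotation i = S[i:]+S[:i]):
  rot[0] = spaghettiNIB$
  rot[1] = paghettiNIB$s
  rot[2] = aghettiNIB$sp
  rot[3] = ghettiNIB$spa
  rot[4] = hettiNIB$spag
  rot[5] = ettiNIB$spagh
  rot[6] = ttiNIB$spaghe
  rot[7] = tiNIB$spaghet
  rot[8] = iNIB$spaghett
  rot[9] = NIB$spaghetti
  rot[10] = IB$spaghettiN
  rot[11] = B$spaghettiNI
  rot[12] = $spaghettiNIB
Sorted (with $ < everything):
  sorted[0] = $spaghettiNIB  (last char: 'B')
  sorted[1] = B$spaghettiNI  (last char: 'I')
  sorted[2] = IB$spaghettiN  (last char: 'N')
  sorted[3] = NIB$spaghetti  (last char: 'i')
  sorted[4] = aghettiNIB$sp  (last char: 'p')
  sorted[5] = ettiNIB$spagh  (last char: 'h')
  sorted[6] = ghettiNIB$spa  (last char: 'a')
  sorted[7] = hettiNIB$spag  (last char: 'g')
  sorted[8] = iNIB$spaghett  (last char: 't')
  sorted[9] = paghettiNIB$s  (last char: 's')
  sorted[10] = spaghettiNIB$  (last char: '$')
  sorted[11] = tiNIB$spaghet  (last char: 't')
  sorted[12] = ttiNIB$spaghe  (last char: 'e')
Last column: BINiphagts$te
Original string S is at sorted index 10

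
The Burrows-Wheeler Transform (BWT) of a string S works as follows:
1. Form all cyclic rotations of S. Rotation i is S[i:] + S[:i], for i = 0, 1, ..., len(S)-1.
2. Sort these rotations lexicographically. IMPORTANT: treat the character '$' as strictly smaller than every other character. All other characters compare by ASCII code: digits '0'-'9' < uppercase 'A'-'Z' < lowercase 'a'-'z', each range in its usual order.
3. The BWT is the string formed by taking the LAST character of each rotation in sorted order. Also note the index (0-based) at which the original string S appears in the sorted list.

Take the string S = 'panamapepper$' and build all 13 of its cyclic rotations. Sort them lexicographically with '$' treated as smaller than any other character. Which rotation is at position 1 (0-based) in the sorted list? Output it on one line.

All 13 rotations (rotation i = S[i:]+S[:i]):
  rot[0] = panamapepper$
  rot[1] = anamapepper$p
  rot[2] = namapepper$pa
  rot[3] = amapepper$pan
  rot[4] = mapepper$pana
  rot[5] = apepper$panam
  rot[6] = pepper$panama
  rot[7] = epper$panamap
  rot[8] = pper$panamape
  rot[9] = per$panamapep
  rot[10] = er$panamapepp
  rot[11] = r$panamapeppe
  rot[12] = $panamapepper
Sorted (with $ < everything):
  sorted[0] = $panamapepper
  sorted[1] = amapepper$pan
  sorted[2] = anamapepper$p
  sorted[3] = apepper$panam
  sorted[4] = epper$panamap
  sorted[5] = er$panamapepp
  sorted[6] = mapepper$pana
  sorted[7] = namapepper$pa
  sorted[8] = panamapepper$
  sorted[9] = pepper$panama
  sorted[10] = per$panamapep
  sorted[11] = pper$panamape
  sorted[12] = r$panamapeppe
sorted[1] = amapepper$pan

Answer: amapepper$pan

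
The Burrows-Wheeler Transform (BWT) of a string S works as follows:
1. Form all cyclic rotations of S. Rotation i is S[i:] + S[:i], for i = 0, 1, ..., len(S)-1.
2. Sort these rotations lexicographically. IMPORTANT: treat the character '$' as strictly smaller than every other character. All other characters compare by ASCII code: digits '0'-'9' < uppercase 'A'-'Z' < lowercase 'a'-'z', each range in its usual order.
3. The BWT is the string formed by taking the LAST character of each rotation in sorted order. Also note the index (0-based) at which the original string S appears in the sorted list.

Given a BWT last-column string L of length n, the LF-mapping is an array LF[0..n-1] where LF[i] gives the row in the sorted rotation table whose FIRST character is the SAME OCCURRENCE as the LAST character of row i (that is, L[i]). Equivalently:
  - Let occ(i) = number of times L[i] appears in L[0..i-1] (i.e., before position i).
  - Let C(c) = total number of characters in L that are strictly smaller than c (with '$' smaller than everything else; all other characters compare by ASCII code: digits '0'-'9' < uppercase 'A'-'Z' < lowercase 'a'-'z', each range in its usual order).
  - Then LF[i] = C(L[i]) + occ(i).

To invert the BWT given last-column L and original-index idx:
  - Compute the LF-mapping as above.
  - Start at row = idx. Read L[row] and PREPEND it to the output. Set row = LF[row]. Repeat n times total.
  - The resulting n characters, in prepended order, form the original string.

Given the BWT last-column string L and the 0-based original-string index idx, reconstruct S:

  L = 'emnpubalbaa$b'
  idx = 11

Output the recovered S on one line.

LF mapping: 7 9 10 11 12 4 1 8 5 2 3 0 6
Walk LF starting at row 11, prepending L[row]:
  step 1: row=11, L[11]='$', prepend. Next row=LF[11]=0
  step 2: row=0, L[0]='e', prepend. Next row=LF[0]=7
  step 3: row=7, L[7]='l', prepend. Next row=LF[7]=8
  step 4: row=8, L[8]='b', prepend. Next row=LF[8]=5
  step 5: row=5, L[5]='b', prepend. Next row=LF[5]=4
  step 6: row=4, L[4]='u', prepend. Next row=LF[4]=12
  step 7: row=12, L[12]='b', prepend. Next row=LF[12]=6
  step 8: row=6, L[6]='a', prepend. Next row=LF[6]=1
  step 9: row=1, L[1]='m', prepend. Next row=LF[1]=9
  step 10: row=9, L[9]='a', prepend. Next row=LF[9]=2
  step 11: row=2, L[2]='n', prepend. Next row=LF[2]=10
  step 12: row=10, L[10]='a', prepend. Next row=LF[10]=3
  step 13: row=3, L[3]='p', prepend. Next row=LF[3]=11
Reversed output: panamabubble$

Answer: panamabubble$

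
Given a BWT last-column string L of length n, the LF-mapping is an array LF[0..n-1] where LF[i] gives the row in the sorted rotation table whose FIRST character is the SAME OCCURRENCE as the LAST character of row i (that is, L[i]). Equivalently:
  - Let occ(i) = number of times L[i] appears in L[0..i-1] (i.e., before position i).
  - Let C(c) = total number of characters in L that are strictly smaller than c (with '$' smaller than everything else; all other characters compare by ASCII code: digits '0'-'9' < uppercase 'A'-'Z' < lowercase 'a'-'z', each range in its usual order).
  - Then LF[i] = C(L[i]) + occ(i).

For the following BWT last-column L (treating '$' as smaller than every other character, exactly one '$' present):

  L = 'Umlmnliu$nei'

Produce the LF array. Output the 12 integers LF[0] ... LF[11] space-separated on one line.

Char counts: '$':1, 'U':1, 'e':1, 'i':2, 'l':2, 'm':2, 'n':2, 'u':1
C (first-col start): C('$')=0, C('U')=1, C('e')=2, C('i')=3, C('l')=5, C('m')=7, C('n')=9, C('u')=11
L[0]='U': occ=0, LF[0]=C('U')+0=1+0=1
L[1]='m': occ=0, LF[1]=C('m')+0=7+0=7
L[2]='l': occ=0, LF[2]=C('l')+0=5+0=5
L[3]='m': occ=1, LF[3]=C('m')+1=7+1=8
L[4]='n': occ=0, LF[4]=C('n')+0=9+0=9
L[5]='l': occ=1, LF[5]=C('l')+1=5+1=6
L[6]='i': occ=0, LF[6]=C('i')+0=3+0=3
L[7]='u': occ=0, LF[7]=C('u')+0=11+0=11
L[8]='$': occ=0, LF[8]=C('$')+0=0+0=0
L[9]='n': occ=1, LF[9]=C('n')+1=9+1=10
L[10]='e': occ=0, LF[10]=C('e')+0=2+0=2
L[11]='i': occ=1, LF[11]=C('i')+1=3+1=4

Answer: 1 7 5 8 9 6 3 11 0 10 2 4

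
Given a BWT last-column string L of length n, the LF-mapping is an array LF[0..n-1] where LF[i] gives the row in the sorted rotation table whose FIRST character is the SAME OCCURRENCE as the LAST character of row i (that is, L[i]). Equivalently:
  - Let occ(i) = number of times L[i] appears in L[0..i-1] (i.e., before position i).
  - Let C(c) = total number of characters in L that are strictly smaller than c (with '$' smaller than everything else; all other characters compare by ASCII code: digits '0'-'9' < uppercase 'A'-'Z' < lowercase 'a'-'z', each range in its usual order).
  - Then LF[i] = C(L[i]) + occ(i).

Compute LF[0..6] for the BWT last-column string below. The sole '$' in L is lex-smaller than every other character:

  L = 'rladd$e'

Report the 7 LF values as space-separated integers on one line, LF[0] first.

Char counts: '$':1, 'a':1, 'd':2, 'e':1, 'l':1, 'r':1
C (first-col start): C('$')=0, C('a')=1, C('d')=2, C('e')=4, C('l')=5, C('r')=6
L[0]='r': occ=0, LF[0]=C('r')+0=6+0=6
L[1]='l': occ=0, LF[1]=C('l')+0=5+0=5
L[2]='a': occ=0, LF[2]=C('a')+0=1+0=1
L[3]='d': occ=0, LF[3]=C('d')+0=2+0=2
L[4]='d': occ=1, LF[4]=C('d')+1=2+1=3
L[5]='$': occ=0, LF[5]=C('$')+0=0+0=0
L[6]='e': occ=0, LF[6]=C('e')+0=4+0=4

Answer: 6 5 1 2 3 0 4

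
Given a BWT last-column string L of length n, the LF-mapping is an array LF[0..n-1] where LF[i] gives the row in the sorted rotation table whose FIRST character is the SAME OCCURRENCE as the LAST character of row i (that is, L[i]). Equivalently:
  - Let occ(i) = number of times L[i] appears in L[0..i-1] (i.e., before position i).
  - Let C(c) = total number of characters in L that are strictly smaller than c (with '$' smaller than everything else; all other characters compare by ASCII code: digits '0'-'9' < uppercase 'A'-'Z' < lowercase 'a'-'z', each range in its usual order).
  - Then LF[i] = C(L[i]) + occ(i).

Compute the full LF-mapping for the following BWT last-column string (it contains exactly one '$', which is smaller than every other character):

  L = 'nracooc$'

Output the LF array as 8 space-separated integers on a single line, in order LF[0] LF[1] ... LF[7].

Char counts: '$':1, 'a':1, 'c':2, 'n':1, 'o':2, 'r':1
C (first-col start): C('$')=0, C('a')=1, C('c')=2, C('n')=4, C('o')=5, C('r')=7
L[0]='n': occ=0, LF[0]=C('n')+0=4+0=4
L[1]='r': occ=0, LF[1]=C('r')+0=7+0=7
L[2]='a': occ=0, LF[2]=C('a')+0=1+0=1
L[3]='c': occ=0, LF[3]=C('c')+0=2+0=2
L[4]='o': occ=0, LF[4]=C('o')+0=5+0=5
L[5]='o': occ=1, LF[5]=C('o')+1=5+1=6
L[6]='c': occ=1, LF[6]=C('c')+1=2+1=3
L[7]='$': occ=0, LF[7]=C('$')+0=0+0=0

Answer: 4 7 1 2 5 6 3 0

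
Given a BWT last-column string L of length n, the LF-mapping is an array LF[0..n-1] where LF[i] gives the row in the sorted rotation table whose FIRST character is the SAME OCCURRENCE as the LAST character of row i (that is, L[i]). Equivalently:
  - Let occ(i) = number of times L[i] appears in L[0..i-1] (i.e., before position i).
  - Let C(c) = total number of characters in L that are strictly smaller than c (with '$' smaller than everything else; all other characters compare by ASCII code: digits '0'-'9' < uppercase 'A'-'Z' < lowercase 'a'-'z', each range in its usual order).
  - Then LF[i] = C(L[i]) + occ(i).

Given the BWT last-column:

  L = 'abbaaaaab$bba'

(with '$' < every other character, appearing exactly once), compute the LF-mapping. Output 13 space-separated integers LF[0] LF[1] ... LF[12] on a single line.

Answer: 1 8 9 2 3 4 5 6 10 0 11 12 7

Derivation:
Char counts: '$':1, 'a':7, 'b':5
C (first-col start): C('$')=0, C('a')=1, C('b')=8
L[0]='a': occ=0, LF[0]=C('a')+0=1+0=1
L[1]='b': occ=0, LF[1]=C('b')+0=8+0=8
L[2]='b': occ=1, LF[2]=C('b')+1=8+1=9
L[3]='a': occ=1, LF[3]=C('a')+1=1+1=2
L[4]='a': occ=2, LF[4]=C('a')+2=1+2=3
L[5]='a': occ=3, LF[5]=C('a')+3=1+3=4
L[6]='a': occ=4, LF[6]=C('a')+4=1+4=5
L[7]='a': occ=5, LF[7]=C('a')+5=1+5=6
L[8]='b': occ=2, LF[8]=C('b')+2=8+2=10
L[9]='$': occ=0, LF[9]=C('$')+0=0+0=0
L[10]='b': occ=3, LF[10]=C('b')+3=8+3=11
L[11]='b': occ=4, LF[11]=C('b')+4=8+4=12
L[12]='a': occ=6, LF[12]=C('a')+6=1+6=7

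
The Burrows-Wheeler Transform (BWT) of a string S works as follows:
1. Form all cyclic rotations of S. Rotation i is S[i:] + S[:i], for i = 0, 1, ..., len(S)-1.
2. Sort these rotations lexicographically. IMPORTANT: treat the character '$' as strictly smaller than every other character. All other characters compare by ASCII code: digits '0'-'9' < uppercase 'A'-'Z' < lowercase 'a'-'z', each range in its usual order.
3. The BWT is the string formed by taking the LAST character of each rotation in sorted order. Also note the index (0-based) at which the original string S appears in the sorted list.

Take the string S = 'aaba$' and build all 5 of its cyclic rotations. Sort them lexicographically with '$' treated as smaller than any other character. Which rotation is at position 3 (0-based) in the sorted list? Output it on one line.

All 5 rotations (rotation i = S[i:]+S[:i]):
  rot[0] = aaba$
  rot[1] = aba$a
  rot[2] = ba$aa
  rot[3] = a$aab
  rot[4] = $aaba
Sorted (with $ < everything):
  sorted[0] = $aaba
  sorted[1] = a$aab
  sorted[2] = aaba$
  sorted[3] = aba$a
  sorted[4] = ba$aa
sorted[3] = aba$a

Answer: aba$a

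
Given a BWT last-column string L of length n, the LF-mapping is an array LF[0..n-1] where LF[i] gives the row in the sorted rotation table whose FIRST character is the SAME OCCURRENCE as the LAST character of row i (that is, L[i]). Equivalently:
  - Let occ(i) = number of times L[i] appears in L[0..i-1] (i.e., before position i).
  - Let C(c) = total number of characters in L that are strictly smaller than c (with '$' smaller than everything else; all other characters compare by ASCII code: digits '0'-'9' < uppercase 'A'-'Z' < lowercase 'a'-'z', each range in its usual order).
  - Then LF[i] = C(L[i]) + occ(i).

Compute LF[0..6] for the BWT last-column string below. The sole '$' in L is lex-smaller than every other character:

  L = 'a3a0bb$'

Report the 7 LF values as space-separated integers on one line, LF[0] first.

Answer: 3 2 4 1 5 6 0

Derivation:
Char counts: '$':1, '0':1, '3':1, 'a':2, 'b':2
C (first-col start): C('$')=0, C('0')=1, C('3')=2, C('a')=3, C('b')=5
L[0]='a': occ=0, LF[0]=C('a')+0=3+0=3
L[1]='3': occ=0, LF[1]=C('3')+0=2+0=2
L[2]='a': occ=1, LF[2]=C('a')+1=3+1=4
L[3]='0': occ=0, LF[3]=C('0')+0=1+0=1
L[4]='b': occ=0, LF[4]=C('b')+0=5+0=5
L[5]='b': occ=1, LF[5]=C('b')+1=5+1=6
L[6]='$': occ=0, LF[6]=C('$')+0=0+0=0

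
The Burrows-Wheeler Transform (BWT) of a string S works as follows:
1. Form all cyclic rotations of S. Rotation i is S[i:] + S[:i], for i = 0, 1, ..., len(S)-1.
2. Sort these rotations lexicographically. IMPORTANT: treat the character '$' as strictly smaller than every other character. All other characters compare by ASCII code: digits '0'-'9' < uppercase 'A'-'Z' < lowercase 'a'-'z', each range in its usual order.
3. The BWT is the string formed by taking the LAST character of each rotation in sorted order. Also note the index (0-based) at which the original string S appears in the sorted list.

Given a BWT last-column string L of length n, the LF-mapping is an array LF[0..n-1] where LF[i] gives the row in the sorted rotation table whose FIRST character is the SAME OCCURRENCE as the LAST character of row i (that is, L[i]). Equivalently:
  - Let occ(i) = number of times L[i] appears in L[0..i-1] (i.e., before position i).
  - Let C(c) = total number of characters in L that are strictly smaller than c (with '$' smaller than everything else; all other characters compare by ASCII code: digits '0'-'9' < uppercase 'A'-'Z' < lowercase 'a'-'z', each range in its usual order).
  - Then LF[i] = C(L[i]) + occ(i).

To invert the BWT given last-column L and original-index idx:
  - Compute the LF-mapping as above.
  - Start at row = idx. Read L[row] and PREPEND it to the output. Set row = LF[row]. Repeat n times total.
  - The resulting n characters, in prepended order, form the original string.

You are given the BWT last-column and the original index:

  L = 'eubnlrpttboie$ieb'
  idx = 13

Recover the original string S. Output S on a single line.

LF mapping: 4 16 1 10 9 13 12 14 15 2 11 7 5 0 8 6 3
Walk LF starting at row 13, prepending L[row]:
  step 1: row=13, L[13]='$', prepend. Next row=LF[13]=0
  step 2: row=0, L[0]='e', prepend. Next row=LF[0]=4
  step 3: row=4, L[4]='l', prepend. Next row=LF[4]=9
  step 4: row=9, L[9]='b', prepend. Next row=LF[9]=2
  step 5: row=2, L[2]='b', prepend. Next row=LF[2]=1
  step 6: row=1, L[1]='u', prepend. Next row=LF[1]=16
  step 7: row=16, L[16]='b', prepend. Next row=LF[16]=3
  step 8: row=3, L[3]='n', prepend. Next row=LF[3]=10
  step 9: row=10, L[10]='o', prepend. Next row=LF[10]=11
  step 10: row=11, L[11]='i', prepend. Next row=LF[11]=7
  step 11: row=7, L[7]='t', prepend. Next row=LF[7]=14
  step 12: row=14, L[14]='i', prepend. Next row=LF[14]=8
  step 13: row=8, L[8]='t', prepend. Next row=LF[8]=15
  step 14: row=15, L[15]='e', prepend. Next row=LF[15]=6
  step 15: row=6, L[6]='p', prepend. Next row=LF[6]=12
  step 16: row=12, L[12]='e', prepend. Next row=LF[12]=5
  step 17: row=5, L[5]='r', prepend. Next row=LF[5]=13
Reversed output: repetitionbubble$

Answer: repetitionbubble$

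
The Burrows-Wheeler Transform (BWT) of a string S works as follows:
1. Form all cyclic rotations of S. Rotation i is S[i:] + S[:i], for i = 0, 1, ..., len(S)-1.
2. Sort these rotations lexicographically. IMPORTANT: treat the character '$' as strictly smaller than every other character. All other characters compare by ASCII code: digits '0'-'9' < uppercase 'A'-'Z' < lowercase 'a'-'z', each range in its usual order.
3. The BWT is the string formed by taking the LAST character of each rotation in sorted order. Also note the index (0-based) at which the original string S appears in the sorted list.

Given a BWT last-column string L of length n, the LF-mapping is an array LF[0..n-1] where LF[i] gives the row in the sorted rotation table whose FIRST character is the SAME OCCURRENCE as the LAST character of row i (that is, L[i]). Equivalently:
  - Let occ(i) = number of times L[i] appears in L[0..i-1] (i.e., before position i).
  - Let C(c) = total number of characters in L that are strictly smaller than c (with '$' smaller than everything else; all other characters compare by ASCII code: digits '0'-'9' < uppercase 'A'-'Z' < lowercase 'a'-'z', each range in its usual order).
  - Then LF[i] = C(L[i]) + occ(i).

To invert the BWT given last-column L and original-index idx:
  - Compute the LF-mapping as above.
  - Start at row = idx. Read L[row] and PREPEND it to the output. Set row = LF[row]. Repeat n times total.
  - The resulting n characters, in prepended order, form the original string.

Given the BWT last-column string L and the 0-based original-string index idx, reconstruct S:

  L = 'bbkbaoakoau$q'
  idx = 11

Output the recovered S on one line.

LF mapping: 4 5 7 6 1 9 2 8 10 3 12 0 11
Walk LF starting at row 11, prepending L[row]:
  step 1: row=11, L[11]='$', prepend. Next row=LF[11]=0
  step 2: row=0, L[0]='b', prepend. Next row=LF[0]=4
  step 3: row=4, L[4]='a', prepend. Next row=LF[4]=1
  step 4: row=1, L[1]='b', prepend. Next row=LF[1]=5
  step 5: row=5, L[5]='o', prepend. Next row=LF[5]=9
  step 6: row=9, L[9]='a', prepend. Next row=LF[9]=3
  step 7: row=3, L[3]='b', prepend. Next row=LF[3]=6
  step 8: row=6, L[6]='a', prepend. Next row=LF[6]=2
  step 9: row=2, L[2]='k', prepend. Next row=LF[2]=7
  step 10: row=7, L[7]='k', prepend. Next row=LF[7]=8
  step 11: row=8, L[8]='o', prepend. Next row=LF[8]=10
  step 12: row=10, L[10]='u', prepend. Next row=LF[10]=12
  step 13: row=12, L[12]='q', prepend. Next row=LF[12]=11
Reversed output: quokkabaobab$

Answer: quokkabaobab$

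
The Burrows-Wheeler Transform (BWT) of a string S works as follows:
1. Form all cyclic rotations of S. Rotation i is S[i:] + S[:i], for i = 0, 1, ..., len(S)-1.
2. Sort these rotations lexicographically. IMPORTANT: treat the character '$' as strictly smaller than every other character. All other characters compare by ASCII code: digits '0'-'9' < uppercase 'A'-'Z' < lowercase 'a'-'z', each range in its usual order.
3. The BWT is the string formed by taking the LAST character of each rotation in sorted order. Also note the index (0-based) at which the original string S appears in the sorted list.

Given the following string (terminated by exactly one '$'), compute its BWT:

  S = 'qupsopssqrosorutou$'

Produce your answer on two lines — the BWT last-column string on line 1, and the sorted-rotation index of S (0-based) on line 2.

Answer: ussrtuos$qopospuoqr
8

Derivation:
All 19 rotations (rotation i = S[i:]+S[:i]):
  rot[0] = qupsopssqrosorutou$
  rot[1] = upsopssqrosorutou$q
  rot[2] = psopssqrosorutou$qu
  rot[3] = sopssqrosorutou$qup
  rot[4] = opssqrosorutou$qups
  rot[5] = pssqrosorutou$qupso
  rot[6] = ssqrosorutou$qupsop
  rot[7] = sqrosorutou$qupsops
  rot[8] = qrosorutou$qupsopss
  rot[9] = rosorutou$qupsopssq
  rot[10] = osorutou$qupsopssqr
  rot[11] = sorutou$qupsopssqro
  rot[12] = orutou$qupsopssqros
  rot[13] = rutou$qupsopssqroso
  rot[14] = utou$qupsopssqrosor
  rot[15] = tou$qupsopssqrosoru
  rot[16] = ou$qupsopssqrosorut
  rot[17] = u$qupsopssqrosoruto
  rot[18] = $qupsopssqrosorutou
Sorted (with $ < everything):
  sorted[0] = $qupsopssqrosorutou  (last char: 'u')
  sorted[1] = opssqrosorutou$qups  (last char: 's')
  sorted[2] = orutou$qupsopssqros  (last char: 's')
  sorted[3] = osorutou$qupsopssqr  (last char: 'r')
  sorted[4] = ou$qupsopssqrosorut  (last char: 't')
  sorted[5] = psopssqrosorutou$qu  (last char: 'u')
  sorted[6] = pssqrosorutou$qupso  (last char: 'o')
  sorted[7] = qrosorutou$qupsopss  (last char: 's')
  sorted[8] = qupsopssqrosorutou$  (last char: '$')
  sorted[9] = rosorutou$qupsopssq  (last char: 'q')
  sorted[10] = rutou$qupsopssqroso  (last char: 'o')
  sorted[11] = sopssqrosorutou$qup  (last char: 'p')
  sorted[12] = sorutou$qupsopssqro  (last char: 'o')
  sorted[13] = sqrosorutou$qupsops  (last char: 's')
  sorted[14] = ssqrosorutou$qupsop  (last char: 'p')
  sorted[15] = tou$qupsopssqrosoru  (last char: 'u')
  sorted[16] = u$qupsopssqrosoruto  (last char: 'o')
  sorted[17] = upsopssqrosorutou$q  (last char: 'q')
  sorted[18] = utou$qupsopssqrosor  (last char: 'r')
Last column: ussrtuos$qopospuoqr
Original string S is at sorted index 8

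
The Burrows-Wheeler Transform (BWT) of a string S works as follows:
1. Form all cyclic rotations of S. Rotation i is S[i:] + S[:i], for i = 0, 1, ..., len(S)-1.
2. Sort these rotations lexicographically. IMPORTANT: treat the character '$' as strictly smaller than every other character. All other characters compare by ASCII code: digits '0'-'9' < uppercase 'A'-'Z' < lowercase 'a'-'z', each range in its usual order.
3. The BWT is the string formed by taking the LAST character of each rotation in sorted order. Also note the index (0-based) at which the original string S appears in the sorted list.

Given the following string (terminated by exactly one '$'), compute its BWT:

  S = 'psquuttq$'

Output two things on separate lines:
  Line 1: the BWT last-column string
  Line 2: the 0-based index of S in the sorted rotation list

Answer: q$tsptuuq
1

Derivation:
All 9 rotations (rotation i = S[i:]+S[:i]):
  rot[0] = psquuttq$
  rot[1] = squuttq$p
  rot[2] = quuttq$ps
  rot[3] = uuttq$psq
  rot[4] = uttq$psqu
  rot[5] = ttq$psquu
  rot[6] = tq$psquut
  rot[7] = q$psquutt
  rot[8] = $psquuttq
Sorted (with $ < everything):
  sorted[0] = $psquuttq  (last char: 'q')
  sorted[1] = psquuttq$  (last char: '$')
  sorted[2] = q$psquutt  (last char: 't')
  sorted[3] = quuttq$ps  (last char: 's')
  sorted[4] = squuttq$p  (last char: 'p')
  sorted[5] = tq$psquut  (last char: 't')
  sorted[6] = ttq$psquu  (last char: 'u')
  sorted[7] = uttq$psqu  (last char: 'u')
  sorted[8] = uuttq$psq  (last char: 'q')
Last column: q$tsptuuq
Original string S is at sorted index 1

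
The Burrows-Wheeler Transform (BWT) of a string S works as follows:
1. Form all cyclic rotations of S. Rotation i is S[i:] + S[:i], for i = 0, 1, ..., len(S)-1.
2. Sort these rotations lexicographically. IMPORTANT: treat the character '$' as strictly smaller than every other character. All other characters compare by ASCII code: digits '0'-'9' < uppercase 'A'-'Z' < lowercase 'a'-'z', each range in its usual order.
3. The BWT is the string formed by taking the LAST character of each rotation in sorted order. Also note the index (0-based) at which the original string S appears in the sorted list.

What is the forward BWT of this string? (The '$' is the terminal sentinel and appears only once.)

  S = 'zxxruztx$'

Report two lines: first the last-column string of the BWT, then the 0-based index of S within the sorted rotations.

Answer: xxzrtxzu$
8

Derivation:
All 9 rotations (rotation i = S[i:]+S[:i]):
  rot[0] = zxxruztx$
  rot[1] = xxruztx$z
  rot[2] = xruztx$zx
  rot[3] = ruztx$zxx
  rot[4] = uztx$zxxr
  rot[5] = ztx$zxxru
  rot[6] = tx$zxxruz
  rot[7] = x$zxxruzt
  rot[8] = $zxxruztx
Sorted (with $ < everything):
  sorted[0] = $zxxruztx  (last char: 'x')
  sorted[1] = ruztx$zxx  (last char: 'x')
  sorted[2] = tx$zxxruz  (last char: 'z')
  sorted[3] = uztx$zxxr  (last char: 'r')
  sorted[4] = x$zxxruzt  (last char: 't')
  sorted[5] = xruztx$zx  (last char: 'x')
  sorted[6] = xxruztx$z  (last char: 'z')
  sorted[7] = ztx$zxxru  (last char: 'u')
  sorted[8] = zxxruztx$  (last char: '$')
Last column: xxzrtxzu$
Original string S is at sorted index 8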